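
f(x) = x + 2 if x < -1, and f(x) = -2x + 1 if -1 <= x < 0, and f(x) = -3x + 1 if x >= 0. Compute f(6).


6 satisfies x >= 0
f(6) = -17

-17


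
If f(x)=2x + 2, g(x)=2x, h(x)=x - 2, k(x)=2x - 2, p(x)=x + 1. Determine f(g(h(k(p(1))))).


p(1) = 2
k(2) = 2
h(2) = 0
g(0) = 0
f(0) = 2

2


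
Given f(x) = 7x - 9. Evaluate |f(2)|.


f(2) = 5
|5| = 5

5


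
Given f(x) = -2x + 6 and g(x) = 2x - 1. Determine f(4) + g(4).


f(4) = -2
g(4) = 7
Sum = 5

5


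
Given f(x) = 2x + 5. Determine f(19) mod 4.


f(19) = 43
43 mod 4 = 3

3


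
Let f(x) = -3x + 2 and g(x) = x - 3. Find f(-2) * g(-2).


f(-2) = 8
g(-2) = -5
Product = -40

-40


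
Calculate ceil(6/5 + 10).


12


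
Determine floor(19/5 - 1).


19/5 = 3.8
3.8 - 1 = 2.8
floor(2.8) = 2

2


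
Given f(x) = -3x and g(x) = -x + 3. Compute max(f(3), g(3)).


f(3) = -9
g(3) = 0
max = 0

0


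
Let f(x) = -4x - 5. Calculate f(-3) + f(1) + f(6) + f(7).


f(-3) = 7
f(1) = -9
f(6) = -29
f(7) = -33
Sum = -64

-64


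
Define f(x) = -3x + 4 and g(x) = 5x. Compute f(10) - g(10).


f(10) = -26
g(10) = 50
Difference = -76

-76


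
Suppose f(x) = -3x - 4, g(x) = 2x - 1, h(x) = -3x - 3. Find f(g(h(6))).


h(6) = -21
g(-21) = -43
f(-43) = 125

125


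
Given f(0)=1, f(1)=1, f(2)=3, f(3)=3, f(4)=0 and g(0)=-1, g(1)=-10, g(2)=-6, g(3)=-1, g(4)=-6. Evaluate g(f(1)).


f(1) = 1
g(1) = -10

-10


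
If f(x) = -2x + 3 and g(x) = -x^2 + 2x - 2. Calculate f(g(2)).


g(2) = -2
f(-2) = 7

7


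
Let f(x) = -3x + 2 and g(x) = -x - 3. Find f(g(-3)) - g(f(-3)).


f(g(-3)) = 2
g(f(-3)) = -14
Difference = 16

16


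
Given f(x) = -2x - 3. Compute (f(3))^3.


f(3) = -9
(-9)^3 = -729

-729


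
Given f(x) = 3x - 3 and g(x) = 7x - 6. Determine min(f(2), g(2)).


f(2) = 3
g(2) = 8
min = 3

3


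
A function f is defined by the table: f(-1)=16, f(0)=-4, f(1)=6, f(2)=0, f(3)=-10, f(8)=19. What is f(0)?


Reading from the table at x = 0

-4


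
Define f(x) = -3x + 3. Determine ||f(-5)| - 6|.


f(-5) = 18
|18| = 18
|18 - 6| = 12

12


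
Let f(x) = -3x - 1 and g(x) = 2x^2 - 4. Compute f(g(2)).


g(2) = 4
f(4) = -13

-13


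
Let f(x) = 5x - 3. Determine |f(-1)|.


f(-1) = -8
|-8| = 8

8


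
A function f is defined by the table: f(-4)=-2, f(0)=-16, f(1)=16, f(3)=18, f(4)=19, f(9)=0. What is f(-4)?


Reading from the table at x = -4

-2


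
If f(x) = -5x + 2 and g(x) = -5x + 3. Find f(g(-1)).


g(-1) = 8
f(8) = -38

-38


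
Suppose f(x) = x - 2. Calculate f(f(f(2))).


f(2) = 0
f(0) = -2
f(-2) = -4

-4


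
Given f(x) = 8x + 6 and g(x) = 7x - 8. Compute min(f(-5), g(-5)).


f(-5) = -34
g(-5) = -43
min = -43

-43


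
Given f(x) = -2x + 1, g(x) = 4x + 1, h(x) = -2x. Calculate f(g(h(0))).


-1


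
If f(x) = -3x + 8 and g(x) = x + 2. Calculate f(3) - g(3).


f(3) = -1
g(3) = 5
Difference = -6

-6


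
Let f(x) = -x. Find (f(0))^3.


f(0) = 0
(0)^3 = 0

0


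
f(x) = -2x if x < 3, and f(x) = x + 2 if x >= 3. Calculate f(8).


8 satisfies x >= 3
f(8) = 10

10


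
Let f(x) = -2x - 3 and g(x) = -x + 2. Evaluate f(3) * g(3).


f(3) = -9
g(3) = -1
Product = 9

9


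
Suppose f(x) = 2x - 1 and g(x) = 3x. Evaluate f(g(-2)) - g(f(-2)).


2


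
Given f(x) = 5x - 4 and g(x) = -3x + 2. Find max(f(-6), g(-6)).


f(-6) = -34
g(-6) = 20
max = 20

20


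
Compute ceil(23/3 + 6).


23/3 = 7.6667
7.6667 + 6 = 13.6667
ceil(13.6667) = 14

14


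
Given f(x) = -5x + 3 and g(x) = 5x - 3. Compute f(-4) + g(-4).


f(-4) = 23
g(-4) = -23
Sum = 0

0


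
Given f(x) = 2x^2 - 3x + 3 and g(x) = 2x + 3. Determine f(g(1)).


g(1) = 5
f(5) = 2*(5)^2 - 3*(5) + 3 = 38

38


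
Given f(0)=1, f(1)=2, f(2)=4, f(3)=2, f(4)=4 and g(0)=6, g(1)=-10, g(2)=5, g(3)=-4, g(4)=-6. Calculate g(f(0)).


f(0) = 1
g(1) = -10

-10


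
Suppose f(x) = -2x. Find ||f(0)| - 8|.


8


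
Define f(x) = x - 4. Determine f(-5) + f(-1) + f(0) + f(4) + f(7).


f(-5) = -9
f(-1) = -5
f(0) = -4
f(4) = 0
f(7) = 3
Sum = -15

-15


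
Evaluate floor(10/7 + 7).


10/7 = 1.4286
1.4286 + 7 = 8.4286
floor(8.4286) = 8

8


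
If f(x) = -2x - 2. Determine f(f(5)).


f(5) = -12
f(-12) = 22

22


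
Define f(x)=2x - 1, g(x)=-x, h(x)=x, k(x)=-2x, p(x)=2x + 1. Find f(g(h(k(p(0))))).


p(0) = 1
k(1) = -2
h(-2) = -2
g(-2) = 2
f(2) = 3

3


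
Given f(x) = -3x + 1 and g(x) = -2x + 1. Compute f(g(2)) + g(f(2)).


f(g(2)) = 10
g(f(2)) = 11
Sum = 21

21


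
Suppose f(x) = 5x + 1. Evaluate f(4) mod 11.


f(4) = 21
21 mod 11 = 10

10


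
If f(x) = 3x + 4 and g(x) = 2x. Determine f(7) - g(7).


11


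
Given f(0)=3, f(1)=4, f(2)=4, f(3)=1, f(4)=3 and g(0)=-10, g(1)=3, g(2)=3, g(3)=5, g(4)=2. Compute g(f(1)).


f(1) = 4
g(4) = 2

2


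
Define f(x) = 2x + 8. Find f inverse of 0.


Solve 2x + 8 = 0
x = (0 - 8) / 2 = -4

-4


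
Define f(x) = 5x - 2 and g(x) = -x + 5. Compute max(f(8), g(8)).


f(8) = 38
g(8) = -3
max = 38

38


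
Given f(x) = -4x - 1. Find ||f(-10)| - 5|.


f(-10) = 39
|39| = 39
|39 - 5| = 34

34


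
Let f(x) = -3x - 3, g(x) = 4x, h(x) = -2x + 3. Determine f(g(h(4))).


h(4) = -5
g(-5) = -20
f(-20) = 57

57


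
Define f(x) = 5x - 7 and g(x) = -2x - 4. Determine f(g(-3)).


g(-3) = 2
f(2) = 3

3


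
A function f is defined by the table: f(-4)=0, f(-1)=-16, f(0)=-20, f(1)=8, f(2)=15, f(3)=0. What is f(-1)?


Reading from the table at x = -1

-16


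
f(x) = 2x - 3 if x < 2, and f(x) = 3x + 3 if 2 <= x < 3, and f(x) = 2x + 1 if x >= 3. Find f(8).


8 satisfies x >= 3
f(8) = 17

17


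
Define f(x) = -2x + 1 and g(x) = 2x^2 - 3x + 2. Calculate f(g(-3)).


-57


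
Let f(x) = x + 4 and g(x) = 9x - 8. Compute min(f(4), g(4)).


f(4) = 8
g(4) = 28
min = 8

8


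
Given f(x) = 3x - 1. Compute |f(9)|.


f(9) = 26
|26| = 26

26


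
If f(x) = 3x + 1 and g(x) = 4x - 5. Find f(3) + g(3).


f(3) = 10
g(3) = 7
Sum = 17

17


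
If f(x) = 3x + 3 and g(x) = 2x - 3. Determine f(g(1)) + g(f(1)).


f(g(1)) = 0
g(f(1)) = 9
Sum = 9

9


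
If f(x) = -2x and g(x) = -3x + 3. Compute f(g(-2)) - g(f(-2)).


f(g(-2)) = -18
g(f(-2)) = -9
Difference = -9

-9


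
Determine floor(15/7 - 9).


15/7 = 2.1429
2.1429 - 9 = -6.8571
floor(-6.8571) = -7

-7


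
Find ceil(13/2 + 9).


13/2 = 6.5
6.5 + 9 = 15.5
ceil(15.5) = 16

16


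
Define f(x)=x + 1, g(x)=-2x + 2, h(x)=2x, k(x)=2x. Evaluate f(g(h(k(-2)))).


19


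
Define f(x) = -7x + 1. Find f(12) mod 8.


f(12) = -83
-83 mod 8 = 5

5


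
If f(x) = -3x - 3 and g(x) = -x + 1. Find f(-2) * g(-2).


f(-2) = 3
g(-2) = 3
Product = 9

9


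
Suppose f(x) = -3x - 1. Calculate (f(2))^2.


f(2) = -7
(-7)^2 = 49

49


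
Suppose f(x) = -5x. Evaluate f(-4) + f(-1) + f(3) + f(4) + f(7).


-45


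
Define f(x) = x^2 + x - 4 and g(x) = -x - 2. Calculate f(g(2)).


g(2) = -4
f(-4) = 1*(-4)^2 + 1*(-4) - 4 = 8

8


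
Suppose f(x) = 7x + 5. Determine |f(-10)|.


f(-10) = -65
|-65| = 65

65


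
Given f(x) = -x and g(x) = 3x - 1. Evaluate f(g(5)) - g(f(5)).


f(g(5)) = -14
g(f(5)) = -16
Difference = 2

2


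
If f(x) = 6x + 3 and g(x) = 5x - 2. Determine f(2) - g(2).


f(2) = 15
g(2) = 8
Difference = 7

7


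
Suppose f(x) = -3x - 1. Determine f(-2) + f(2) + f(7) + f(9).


f(-2) = 5
f(2) = -7
f(7) = -22
f(9) = -28
Sum = -52

-52


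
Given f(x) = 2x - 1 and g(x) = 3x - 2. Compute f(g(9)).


g(9) = 25
f(25) = 49

49


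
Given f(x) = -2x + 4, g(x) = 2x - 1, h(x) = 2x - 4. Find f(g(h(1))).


h(1) = -2
g(-2) = -5
f(-5) = 14

14


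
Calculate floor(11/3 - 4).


11/3 = 3.6667
3.6667 - 4 = -0.3333
floor(-0.3333) = -1

-1


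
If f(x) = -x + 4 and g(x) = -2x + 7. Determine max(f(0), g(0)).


f(0) = 4
g(0) = 7
max = 7

7


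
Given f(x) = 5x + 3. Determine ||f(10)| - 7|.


46


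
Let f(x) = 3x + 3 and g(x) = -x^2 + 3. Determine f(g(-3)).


g(-3) = -6
f(-6) = -15

-15


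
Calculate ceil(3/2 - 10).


3/2 = 1.5
1.5 - 10 = -8.5
ceil(-8.5) = -8

-8


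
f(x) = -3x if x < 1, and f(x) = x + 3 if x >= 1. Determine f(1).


1 satisfies x >= 1
f(1) = 4

4


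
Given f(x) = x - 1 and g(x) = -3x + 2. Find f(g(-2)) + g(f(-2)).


f(g(-2)) = 7
g(f(-2)) = 11
Sum = 18

18


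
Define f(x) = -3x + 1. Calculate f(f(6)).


f(6) = -17
f(-17) = 52

52


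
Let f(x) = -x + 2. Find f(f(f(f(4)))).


4


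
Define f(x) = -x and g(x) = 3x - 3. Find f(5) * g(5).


f(5) = -5
g(5) = 12
Product = -60

-60


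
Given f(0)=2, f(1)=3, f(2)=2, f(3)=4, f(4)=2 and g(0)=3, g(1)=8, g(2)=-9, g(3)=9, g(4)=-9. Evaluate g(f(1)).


f(1) = 3
g(3) = 9

9


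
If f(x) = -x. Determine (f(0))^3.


f(0) = 0
(0)^3 = 0

0


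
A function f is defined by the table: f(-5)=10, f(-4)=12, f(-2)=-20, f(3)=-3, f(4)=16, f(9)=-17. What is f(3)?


Reading from the table at x = 3

-3


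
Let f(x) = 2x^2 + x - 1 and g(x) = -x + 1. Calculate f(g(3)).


g(3) = -2
f(-2) = 2*(-2)^2 + 1*(-2) - 1 = 5

5


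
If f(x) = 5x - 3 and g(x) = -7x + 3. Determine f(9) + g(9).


f(9) = 42
g(9) = -60
Sum = -18

-18


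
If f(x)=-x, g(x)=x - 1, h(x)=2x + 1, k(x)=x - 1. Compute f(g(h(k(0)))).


k(0) = -1
h(-1) = -1
g(-1) = -2
f(-2) = 2

2


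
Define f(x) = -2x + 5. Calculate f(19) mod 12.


f(19) = -33
-33 mod 12 = 3

3


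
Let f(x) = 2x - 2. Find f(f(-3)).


f(-3) = -8
f(-8) = -18

-18


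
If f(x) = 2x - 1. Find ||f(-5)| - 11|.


0


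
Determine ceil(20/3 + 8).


20/3 = 6.6667
6.6667 + 8 = 14.6667
ceil(14.6667) = 15

15


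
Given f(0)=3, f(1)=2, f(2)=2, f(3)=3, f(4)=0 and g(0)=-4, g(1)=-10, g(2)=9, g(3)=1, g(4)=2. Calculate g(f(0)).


f(0) = 3
g(3) = 1

1


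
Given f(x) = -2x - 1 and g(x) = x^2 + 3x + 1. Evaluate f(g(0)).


-3


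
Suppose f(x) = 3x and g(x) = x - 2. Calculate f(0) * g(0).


f(0) = 0
g(0) = -2
Product = 0

0


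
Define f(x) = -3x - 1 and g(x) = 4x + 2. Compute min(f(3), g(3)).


f(3) = -10
g(3) = 14
min = -10

-10


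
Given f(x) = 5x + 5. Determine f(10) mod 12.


7


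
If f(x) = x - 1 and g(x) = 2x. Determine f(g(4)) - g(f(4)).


1


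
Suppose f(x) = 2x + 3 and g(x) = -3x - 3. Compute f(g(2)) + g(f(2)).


f(g(2)) = -15
g(f(2)) = -24
Sum = -39

-39


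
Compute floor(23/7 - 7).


23/7 = 3.2857
3.2857 - 7 = -3.7143
floor(-3.7143) = -4

-4


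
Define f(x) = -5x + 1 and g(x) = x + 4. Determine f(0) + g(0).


f(0) = 1
g(0) = 4
Sum = 5

5


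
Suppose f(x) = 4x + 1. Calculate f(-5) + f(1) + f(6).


f(-5) = -19
f(1) = 5
f(6) = 25
Sum = 11

11


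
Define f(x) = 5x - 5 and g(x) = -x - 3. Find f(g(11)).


g(11) = -14
f(-14) = -75

-75


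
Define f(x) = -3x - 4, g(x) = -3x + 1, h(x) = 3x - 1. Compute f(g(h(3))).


h(3) = 8
g(8) = -23
f(-23) = 65

65


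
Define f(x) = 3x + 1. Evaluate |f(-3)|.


8


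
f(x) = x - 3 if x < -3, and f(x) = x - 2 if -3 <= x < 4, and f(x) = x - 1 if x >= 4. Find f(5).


5 satisfies x >= 4
f(5) = 4

4


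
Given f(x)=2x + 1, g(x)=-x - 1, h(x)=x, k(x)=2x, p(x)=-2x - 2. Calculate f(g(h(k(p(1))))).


p(1) = -4
k(-4) = -8
h(-8) = -8
g(-8) = 7
f(7) = 15

15


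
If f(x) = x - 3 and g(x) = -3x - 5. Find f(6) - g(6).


f(6) = 3
g(6) = -23
Difference = 26

26


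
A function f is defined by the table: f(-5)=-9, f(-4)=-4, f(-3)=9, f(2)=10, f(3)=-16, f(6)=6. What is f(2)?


Reading from the table at x = 2

10


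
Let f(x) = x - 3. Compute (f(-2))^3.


f(-2) = -5
(-5)^3 = -125

-125


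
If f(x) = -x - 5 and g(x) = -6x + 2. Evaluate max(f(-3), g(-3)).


20


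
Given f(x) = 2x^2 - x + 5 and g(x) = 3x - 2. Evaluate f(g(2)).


g(2) = 4
f(4) = 2*(4)^2 - 1*(4) + 5 = 33

33


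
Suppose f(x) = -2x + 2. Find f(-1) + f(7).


f(-1) = 4
f(7) = -12
Sum = -8

-8


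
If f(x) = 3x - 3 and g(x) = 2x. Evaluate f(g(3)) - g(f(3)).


f(g(3)) = 15
g(f(3)) = 12
Difference = 3

3


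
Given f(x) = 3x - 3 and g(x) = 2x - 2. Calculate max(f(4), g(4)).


f(4) = 9
g(4) = 6
max = 9

9


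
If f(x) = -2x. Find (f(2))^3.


-64


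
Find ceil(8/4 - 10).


8/4 = 2
2 - 10 = -8
ceil(-8) = -8

-8


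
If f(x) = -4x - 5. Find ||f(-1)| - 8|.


f(-1) = -1
|-1| = 1
|1 - 8| = 7

7


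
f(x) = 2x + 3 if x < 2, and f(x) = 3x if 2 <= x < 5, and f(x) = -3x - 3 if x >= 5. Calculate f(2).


2 satisfies 2 <= x < 5
f(2) = 6

6


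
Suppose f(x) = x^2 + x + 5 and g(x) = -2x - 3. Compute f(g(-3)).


g(-3) = 3
f(3) = 1*(3)^2 + 1*(3) + 5 = 17

17


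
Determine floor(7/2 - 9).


7/2 = 3.5
3.5 - 9 = -5.5
floor(-5.5) = -6

-6


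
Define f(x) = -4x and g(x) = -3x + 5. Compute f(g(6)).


g(6) = -13
f(-13) = 52

52


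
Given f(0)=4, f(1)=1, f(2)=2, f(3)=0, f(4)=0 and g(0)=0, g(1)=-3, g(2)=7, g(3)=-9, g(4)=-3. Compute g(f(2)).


f(2) = 2
g(2) = 7

7


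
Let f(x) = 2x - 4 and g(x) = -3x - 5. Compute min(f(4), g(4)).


-17


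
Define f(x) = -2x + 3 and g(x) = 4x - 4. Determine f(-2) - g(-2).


f(-2) = 7
g(-2) = -12
Difference = 19

19


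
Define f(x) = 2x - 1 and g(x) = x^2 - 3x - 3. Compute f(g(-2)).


g(-2) = 7
f(7) = 13

13


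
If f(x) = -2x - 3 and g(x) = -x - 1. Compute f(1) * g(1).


10


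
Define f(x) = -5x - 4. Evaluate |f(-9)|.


f(-9) = 41
|41| = 41

41


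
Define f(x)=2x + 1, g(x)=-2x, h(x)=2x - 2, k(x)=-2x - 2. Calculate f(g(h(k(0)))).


k(0) = -2
h(-2) = -6
g(-6) = 12
f(12) = 25

25


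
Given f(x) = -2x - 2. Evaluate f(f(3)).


14


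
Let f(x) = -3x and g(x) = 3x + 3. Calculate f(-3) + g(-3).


f(-3) = 9
g(-3) = -6
Sum = 3

3


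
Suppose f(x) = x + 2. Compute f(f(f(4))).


10


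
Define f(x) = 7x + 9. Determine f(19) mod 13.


12


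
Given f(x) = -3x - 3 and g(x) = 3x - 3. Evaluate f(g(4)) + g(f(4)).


-78


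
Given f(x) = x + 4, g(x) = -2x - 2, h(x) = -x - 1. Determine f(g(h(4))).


12


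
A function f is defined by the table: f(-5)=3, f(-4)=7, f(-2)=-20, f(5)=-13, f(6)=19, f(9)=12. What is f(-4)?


Reading from the table at x = -4

7


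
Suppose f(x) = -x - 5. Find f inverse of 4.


Solve -x - 5 = 4
x = (4 + 5) / (-1) = -9

-9


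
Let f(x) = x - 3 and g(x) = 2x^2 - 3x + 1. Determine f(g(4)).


18


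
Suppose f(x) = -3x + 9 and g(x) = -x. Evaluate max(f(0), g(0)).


f(0) = 9
g(0) = 0
max = 9

9


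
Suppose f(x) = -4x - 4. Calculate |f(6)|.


f(6) = -28
|-28| = 28

28


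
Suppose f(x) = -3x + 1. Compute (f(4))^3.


f(4) = -11
(-11)^3 = -1331

-1331


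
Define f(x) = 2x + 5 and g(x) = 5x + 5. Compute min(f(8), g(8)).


f(8) = 21
g(8) = 45
min = 21

21


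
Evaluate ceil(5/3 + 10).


5/3 = 1.6667
1.6667 + 10 = 11.6667
ceil(11.6667) = 12

12


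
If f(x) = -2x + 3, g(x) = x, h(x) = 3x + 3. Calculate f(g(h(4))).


h(4) = 15
g(15) = 15
f(15) = -27

-27


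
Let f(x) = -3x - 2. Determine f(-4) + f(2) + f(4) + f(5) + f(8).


f(-4) = 10
f(2) = -8
f(4) = -14
f(5) = -17
f(8) = -26
Sum = -55

-55


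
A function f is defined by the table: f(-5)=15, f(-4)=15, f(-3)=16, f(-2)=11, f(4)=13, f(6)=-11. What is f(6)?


Reading from the table at x = 6

-11


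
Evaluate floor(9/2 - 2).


9/2 = 4.5
4.5 - 2 = 2.5
floor(2.5) = 2

2


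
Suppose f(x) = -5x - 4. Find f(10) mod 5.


f(10) = -54
-54 mod 5 = 1

1


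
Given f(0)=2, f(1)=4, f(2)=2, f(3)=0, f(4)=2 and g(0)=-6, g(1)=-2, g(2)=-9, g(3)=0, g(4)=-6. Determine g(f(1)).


f(1) = 4
g(4) = -6

-6


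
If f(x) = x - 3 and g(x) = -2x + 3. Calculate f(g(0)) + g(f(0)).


9


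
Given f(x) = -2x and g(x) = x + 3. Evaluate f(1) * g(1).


-8


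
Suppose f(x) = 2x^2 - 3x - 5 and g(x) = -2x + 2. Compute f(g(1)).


-5


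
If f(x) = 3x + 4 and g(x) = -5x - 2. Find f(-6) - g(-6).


f(-6) = -14
g(-6) = 28
Difference = -42

-42


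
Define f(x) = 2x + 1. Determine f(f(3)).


f(3) = 7
f(7) = 15

15


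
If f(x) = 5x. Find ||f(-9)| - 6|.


f(-9) = -45
|-45| = 45
|45 - 6| = 39

39


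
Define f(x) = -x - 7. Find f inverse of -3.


Solve -x - 7 = -3
x = (-3 + 7) / (-1) = -4

-4


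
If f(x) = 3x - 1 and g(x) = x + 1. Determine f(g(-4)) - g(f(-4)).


f(g(-4)) = -10
g(f(-4)) = -12
Difference = 2

2


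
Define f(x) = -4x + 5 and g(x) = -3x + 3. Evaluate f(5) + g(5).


-27


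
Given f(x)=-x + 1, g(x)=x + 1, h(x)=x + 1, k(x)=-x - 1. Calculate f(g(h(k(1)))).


1


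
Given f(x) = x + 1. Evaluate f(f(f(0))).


f(0) = 1
f(1) = 2
f(2) = 3

3


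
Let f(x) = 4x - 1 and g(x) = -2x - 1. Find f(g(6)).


g(6) = -13
f(-13) = -53

-53


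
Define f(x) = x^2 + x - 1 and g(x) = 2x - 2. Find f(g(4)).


g(4) = 6
f(6) = 1*(6)^2 + 1*(6) - 1 = 41

41


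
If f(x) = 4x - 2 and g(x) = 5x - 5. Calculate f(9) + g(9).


f(9) = 34
g(9) = 40
Sum = 74

74


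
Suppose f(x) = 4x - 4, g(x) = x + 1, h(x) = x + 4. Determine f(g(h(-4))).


h(-4) = 0
g(0) = 1
f(1) = 0

0


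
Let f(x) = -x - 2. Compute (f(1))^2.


f(1) = -3
(-3)^2 = 9

9


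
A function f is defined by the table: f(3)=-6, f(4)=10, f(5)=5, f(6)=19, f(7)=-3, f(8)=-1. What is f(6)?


Reading from the table at x = 6

19


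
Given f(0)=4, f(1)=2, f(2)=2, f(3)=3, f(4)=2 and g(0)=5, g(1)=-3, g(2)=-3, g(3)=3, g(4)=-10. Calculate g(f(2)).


f(2) = 2
g(2) = -3

-3


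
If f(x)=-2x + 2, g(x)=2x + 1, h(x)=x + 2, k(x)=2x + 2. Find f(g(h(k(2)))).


k(2) = 6
h(6) = 8
g(8) = 17
f(17) = -32

-32


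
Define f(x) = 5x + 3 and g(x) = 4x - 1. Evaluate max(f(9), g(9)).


48


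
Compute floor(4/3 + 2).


4/3 = 1.3333
1.3333 + 2 = 3.3333
floor(3.3333) = 3

3


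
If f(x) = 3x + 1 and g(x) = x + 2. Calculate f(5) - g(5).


f(5) = 16
g(5) = 7
Difference = 9

9


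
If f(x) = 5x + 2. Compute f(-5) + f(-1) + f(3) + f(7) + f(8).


f(-5) = -23
f(-1) = -3
f(3) = 17
f(7) = 37
f(8) = 42
Sum = 70

70


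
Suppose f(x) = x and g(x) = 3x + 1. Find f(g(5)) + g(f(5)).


f(g(5)) = 16
g(f(5)) = 16
Sum = 32

32


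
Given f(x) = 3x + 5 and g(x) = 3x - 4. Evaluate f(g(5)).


38


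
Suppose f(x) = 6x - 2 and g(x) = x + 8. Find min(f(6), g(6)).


f(6) = 34
g(6) = 14
min = 14

14


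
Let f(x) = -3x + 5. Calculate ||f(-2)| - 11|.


f(-2) = 11
|11| = 11
|11 - 11| = 0

0


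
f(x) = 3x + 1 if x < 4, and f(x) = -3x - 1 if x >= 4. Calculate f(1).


1 satisfies x < 4
f(1) = 4

4


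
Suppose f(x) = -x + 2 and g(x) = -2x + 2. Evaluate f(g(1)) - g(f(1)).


f(g(1)) = 2
g(f(1)) = 0
Difference = 2

2


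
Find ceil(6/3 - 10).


-8


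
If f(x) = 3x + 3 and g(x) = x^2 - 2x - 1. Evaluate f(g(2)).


0


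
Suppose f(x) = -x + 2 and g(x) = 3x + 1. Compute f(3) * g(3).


-10


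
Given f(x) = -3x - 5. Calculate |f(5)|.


f(5) = -20
|-20| = 20

20


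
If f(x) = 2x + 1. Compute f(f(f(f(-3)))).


f(-3) = -5
f(-5) = -9
f(-9) = -17
f(-17) = -33

-33


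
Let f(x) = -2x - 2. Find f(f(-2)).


f(-2) = 2
f(2) = -6

-6


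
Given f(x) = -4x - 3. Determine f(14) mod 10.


1


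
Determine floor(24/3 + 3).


24/3 = 8
8 + 3 = 11
floor(11) = 11

11


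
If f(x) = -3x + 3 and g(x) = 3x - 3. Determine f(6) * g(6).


f(6) = -15
g(6) = 15
Product = -225

-225


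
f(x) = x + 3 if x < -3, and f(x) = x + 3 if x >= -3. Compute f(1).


1 satisfies x >= -3
f(1) = 4

4


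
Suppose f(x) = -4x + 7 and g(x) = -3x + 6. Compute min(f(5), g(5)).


f(5) = -13
g(5) = -9
min = -13

-13


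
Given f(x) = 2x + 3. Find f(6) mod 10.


f(6) = 15
15 mod 10 = 5

5


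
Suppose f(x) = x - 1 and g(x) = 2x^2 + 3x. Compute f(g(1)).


4


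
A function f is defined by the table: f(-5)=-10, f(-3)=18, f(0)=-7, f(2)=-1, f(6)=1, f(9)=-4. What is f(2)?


Reading from the table at x = 2

-1


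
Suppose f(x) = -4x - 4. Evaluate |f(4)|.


f(4) = -20
|-20| = 20

20


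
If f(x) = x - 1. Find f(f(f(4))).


f(4) = 3
f(3) = 2
f(2) = 1

1


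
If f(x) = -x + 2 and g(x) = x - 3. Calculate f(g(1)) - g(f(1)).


f(g(1)) = 4
g(f(1)) = -2
Difference = 6

6


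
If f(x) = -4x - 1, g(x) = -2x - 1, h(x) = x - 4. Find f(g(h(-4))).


h(-4) = -8
g(-8) = 15
f(15) = -61

-61


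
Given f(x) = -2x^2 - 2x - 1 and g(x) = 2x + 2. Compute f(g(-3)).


-25


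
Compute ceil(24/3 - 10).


-2


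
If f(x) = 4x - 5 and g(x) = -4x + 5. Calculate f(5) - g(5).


f(5) = 15
g(5) = -15
Difference = 30

30


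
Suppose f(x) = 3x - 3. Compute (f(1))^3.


f(1) = 0
(0)^3 = 0

0


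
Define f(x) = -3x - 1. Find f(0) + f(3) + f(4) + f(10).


f(0) = -1
f(3) = -10
f(4) = -13
f(10) = -31
Sum = -55

-55


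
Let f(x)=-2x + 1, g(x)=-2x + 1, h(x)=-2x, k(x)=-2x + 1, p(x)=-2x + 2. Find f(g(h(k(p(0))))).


p(0) = 2
k(2) = -3
h(-3) = 6
g(6) = -11
f(-11) = 23

23


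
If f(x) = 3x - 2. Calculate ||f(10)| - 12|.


f(10) = 28
|28| = 28
|28 - 12| = 16

16


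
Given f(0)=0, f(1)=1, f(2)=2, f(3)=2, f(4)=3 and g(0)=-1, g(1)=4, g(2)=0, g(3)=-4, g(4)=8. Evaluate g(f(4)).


-4


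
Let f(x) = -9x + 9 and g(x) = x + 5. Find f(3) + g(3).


f(3) = -18
g(3) = 8
Sum = -10

-10


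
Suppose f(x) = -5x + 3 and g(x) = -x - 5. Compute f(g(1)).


g(1) = -6
f(-6) = 33

33


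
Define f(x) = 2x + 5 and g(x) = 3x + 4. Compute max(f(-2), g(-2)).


f(-2) = 1
g(-2) = -2
max = 1

1


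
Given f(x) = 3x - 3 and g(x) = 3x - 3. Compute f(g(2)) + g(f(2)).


12


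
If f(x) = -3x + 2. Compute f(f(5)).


f(5) = -13
f(-13) = 41

41


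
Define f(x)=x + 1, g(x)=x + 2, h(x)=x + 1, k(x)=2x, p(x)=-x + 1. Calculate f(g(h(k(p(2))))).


p(2) = -1
k(-1) = -2
h(-2) = -1
g(-1) = 1
f(1) = 2

2


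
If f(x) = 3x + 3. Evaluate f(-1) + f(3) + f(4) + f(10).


60


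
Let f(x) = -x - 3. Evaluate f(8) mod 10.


f(8) = -11
-11 mod 10 = 9

9


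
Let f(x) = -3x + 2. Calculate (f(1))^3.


-1


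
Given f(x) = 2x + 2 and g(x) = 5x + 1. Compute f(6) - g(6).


f(6) = 14
g(6) = 31
Difference = -17

-17


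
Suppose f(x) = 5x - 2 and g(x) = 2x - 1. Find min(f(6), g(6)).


f(6) = 28
g(6) = 11
min = 11

11


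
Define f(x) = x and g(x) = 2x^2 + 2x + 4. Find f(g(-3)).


g(-3) = 16
f(16) = 16

16


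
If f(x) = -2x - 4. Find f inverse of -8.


Solve -2x - 4 = -8
x = (-8 + 4) / (-2) = 2

2


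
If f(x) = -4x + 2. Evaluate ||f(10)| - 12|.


f(10) = -38
|-38| = 38
|38 - 12| = 26

26


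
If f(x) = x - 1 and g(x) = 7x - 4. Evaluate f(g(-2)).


g(-2) = -18
f(-18) = -19

-19


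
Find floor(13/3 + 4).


13/3 = 4.3333
4.3333 + 4 = 8.3333
floor(8.3333) = 8

8


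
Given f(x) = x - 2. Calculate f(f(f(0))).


-6


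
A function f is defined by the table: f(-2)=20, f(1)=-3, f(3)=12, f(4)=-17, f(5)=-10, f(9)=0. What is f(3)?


Reading from the table at x = 3

12


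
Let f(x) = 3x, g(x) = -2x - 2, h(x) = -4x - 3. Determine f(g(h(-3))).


h(-3) = 9
g(9) = -20
f(-20) = -60

-60


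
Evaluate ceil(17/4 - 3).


2


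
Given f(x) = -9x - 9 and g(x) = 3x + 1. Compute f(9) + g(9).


-62


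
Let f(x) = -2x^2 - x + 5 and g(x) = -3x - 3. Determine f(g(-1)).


g(-1) = 0
f(0) = (-2)*(0)^2 - 1*(0) + 5 = 5

5


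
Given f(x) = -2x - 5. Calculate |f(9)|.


f(9) = -23
|-23| = 23

23


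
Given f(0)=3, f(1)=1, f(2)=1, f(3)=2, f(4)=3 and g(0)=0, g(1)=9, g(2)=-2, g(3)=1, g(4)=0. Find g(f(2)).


f(2) = 1
g(1) = 9

9


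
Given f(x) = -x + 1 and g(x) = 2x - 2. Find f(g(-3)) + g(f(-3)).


f(g(-3)) = 9
g(f(-3)) = 6
Sum = 15

15


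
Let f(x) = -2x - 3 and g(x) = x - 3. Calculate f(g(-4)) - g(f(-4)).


f(g(-4)) = 11
g(f(-4)) = 2
Difference = 9

9


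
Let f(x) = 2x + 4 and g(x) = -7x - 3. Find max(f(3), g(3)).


f(3) = 10
g(3) = -24
max = 10

10


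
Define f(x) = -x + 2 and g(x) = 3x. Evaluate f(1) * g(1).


3


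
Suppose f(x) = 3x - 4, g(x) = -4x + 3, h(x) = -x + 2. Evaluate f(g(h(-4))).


h(-4) = 6
g(6) = -21
f(-21) = -67

-67


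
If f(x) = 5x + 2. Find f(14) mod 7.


f(14) = 72
72 mod 7 = 2

2


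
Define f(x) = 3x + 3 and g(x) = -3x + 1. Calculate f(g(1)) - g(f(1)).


f(g(1)) = -3
g(f(1)) = -17
Difference = 14

14


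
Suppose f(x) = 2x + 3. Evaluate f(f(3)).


f(3) = 9
f(9) = 21

21


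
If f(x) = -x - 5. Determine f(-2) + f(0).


f(-2) = -3
f(0) = -5
Sum = -8

-8


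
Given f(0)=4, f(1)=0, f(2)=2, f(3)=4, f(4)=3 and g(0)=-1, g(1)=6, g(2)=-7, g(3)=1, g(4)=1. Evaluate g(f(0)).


f(0) = 4
g(4) = 1

1


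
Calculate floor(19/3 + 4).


10


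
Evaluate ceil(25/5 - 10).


25/5 = 5
5 - 10 = -5
ceil(-5) = -5

-5


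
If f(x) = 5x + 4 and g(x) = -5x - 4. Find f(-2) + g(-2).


0


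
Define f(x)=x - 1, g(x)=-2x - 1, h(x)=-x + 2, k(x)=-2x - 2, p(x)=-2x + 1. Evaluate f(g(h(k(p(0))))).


-14


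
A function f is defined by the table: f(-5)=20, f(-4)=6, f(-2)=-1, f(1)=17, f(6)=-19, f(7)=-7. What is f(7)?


-7


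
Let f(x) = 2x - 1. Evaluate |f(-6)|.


13


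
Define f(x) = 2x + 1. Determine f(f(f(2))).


23


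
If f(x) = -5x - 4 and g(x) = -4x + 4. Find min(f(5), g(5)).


f(5) = -29
g(5) = -16
min = -29

-29


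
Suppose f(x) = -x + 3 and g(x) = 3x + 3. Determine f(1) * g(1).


12


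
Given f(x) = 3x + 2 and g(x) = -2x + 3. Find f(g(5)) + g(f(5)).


-50


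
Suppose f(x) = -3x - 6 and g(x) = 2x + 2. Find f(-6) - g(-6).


22


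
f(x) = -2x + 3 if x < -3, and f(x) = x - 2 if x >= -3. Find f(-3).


-3 satisfies x >= -3
f(-3) = -5

-5


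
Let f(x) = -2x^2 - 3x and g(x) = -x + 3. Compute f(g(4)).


g(4) = -1
f(-1) = (-2)*(-1)^2 - 3*(-1) = 1

1


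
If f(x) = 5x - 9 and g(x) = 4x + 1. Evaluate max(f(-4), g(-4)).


f(-4) = -29
g(-4) = -15
max = -15

-15


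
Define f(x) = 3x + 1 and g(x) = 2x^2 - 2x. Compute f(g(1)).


1


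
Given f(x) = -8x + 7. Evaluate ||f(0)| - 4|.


f(0) = 7
|7| = 7
|7 - 4| = 3

3


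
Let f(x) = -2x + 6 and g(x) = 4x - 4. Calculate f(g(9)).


g(9) = 32
f(32) = -58

-58


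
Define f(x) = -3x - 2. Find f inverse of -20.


Solve -3x - 2 = -20
x = (-20 + 2) / (-3) = 6

6


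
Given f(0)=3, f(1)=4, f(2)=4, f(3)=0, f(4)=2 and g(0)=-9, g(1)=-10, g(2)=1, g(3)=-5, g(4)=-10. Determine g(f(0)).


f(0) = 3
g(3) = -5

-5


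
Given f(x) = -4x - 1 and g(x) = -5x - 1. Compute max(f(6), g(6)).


f(6) = -25
g(6) = -31
max = -25

-25


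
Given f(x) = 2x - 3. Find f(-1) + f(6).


4


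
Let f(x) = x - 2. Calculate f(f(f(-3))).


f(-3) = -5
f(-5) = -7
f(-7) = -9

-9


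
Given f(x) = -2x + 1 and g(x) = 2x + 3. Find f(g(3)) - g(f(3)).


f(g(3)) = -17
g(f(3)) = -7
Difference = -10

-10


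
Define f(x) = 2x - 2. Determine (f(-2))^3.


f(-2) = -6
(-6)^3 = -216

-216


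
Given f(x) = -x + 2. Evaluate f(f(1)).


1


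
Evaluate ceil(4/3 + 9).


4/3 = 1.3333
1.3333 + 9 = 10.3333
ceil(10.3333) = 11

11


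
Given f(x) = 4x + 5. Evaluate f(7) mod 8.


f(7) = 33
33 mod 8 = 1

1


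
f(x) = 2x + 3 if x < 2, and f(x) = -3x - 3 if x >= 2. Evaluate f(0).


0 satisfies x < 2
f(0) = 3

3


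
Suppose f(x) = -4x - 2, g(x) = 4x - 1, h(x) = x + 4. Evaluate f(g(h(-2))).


h(-2) = 2
g(2) = 7
f(7) = -30

-30


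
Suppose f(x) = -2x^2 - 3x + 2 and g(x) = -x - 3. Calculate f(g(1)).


-18


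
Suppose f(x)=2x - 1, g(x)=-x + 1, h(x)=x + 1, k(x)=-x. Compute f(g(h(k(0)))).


k(0) = 0
h(0) = 1
g(1) = 0
f(0) = -1

-1


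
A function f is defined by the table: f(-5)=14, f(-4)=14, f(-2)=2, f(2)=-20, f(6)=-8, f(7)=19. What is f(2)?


-20


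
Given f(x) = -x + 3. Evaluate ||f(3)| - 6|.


f(3) = 0
|0| = 0
|0 - 6| = 6

6


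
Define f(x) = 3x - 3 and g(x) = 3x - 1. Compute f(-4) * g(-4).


f(-4) = -15
g(-4) = -13
Product = 195

195


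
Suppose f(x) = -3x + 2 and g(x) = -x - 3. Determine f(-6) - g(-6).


f(-6) = 20
g(-6) = 3
Difference = 17

17


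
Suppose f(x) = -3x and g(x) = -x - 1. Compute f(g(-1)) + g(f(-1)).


f(g(-1)) = 0
g(f(-1)) = -4
Sum = -4

-4


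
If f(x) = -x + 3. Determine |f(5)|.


f(5) = -2
|-2| = 2

2


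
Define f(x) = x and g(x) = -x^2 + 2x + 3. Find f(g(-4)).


g(-4) = -21
f(-21) = -21

-21


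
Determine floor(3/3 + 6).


3/3 = 1
1 + 6 = 7
floor(7) = 7

7


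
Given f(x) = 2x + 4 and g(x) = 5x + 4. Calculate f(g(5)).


g(5) = 29
f(29) = 62

62


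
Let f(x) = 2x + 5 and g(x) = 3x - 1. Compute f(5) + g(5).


f(5) = 15
g(5) = 14
Sum = 29

29


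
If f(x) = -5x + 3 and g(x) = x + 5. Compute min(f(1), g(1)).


f(1) = -2
g(1) = 6
min = -2

-2


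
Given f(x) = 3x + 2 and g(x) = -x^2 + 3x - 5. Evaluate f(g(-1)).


g(-1) = -9
f(-9) = -25

-25


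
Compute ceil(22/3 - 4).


22/3 = 7.3333
7.3333 - 4 = 3.3333
ceil(3.3333) = 4

4


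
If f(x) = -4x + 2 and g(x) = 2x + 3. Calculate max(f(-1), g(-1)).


f(-1) = 6
g(-1) = 1
max = 6

6


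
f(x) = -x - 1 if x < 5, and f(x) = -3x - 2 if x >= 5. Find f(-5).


-5 satisfies x < 5
f(-5) = 4

4


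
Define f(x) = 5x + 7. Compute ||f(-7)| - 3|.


f(-7) = -28
|-28| = 28
|28 - 3| = 25

25


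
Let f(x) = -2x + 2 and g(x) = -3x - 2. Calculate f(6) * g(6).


f(6) = -10
g(6) = -20
Product = 200

200


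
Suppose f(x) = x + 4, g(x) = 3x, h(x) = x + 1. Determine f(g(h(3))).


h(3) = 4
g(4) = 12
f(12) = 16

16


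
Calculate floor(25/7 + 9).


25/7 = 3.5714
3.5714 + 9 = 12.5714
floor(12.5714) = 12

12


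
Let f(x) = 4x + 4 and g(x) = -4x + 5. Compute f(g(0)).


g(0) = 5
f(5) = 24

24


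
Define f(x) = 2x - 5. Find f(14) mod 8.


f(14) = 23
23 mod 8 = 7

7


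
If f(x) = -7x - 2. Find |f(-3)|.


f(-3) = 19
|19| = 19

19


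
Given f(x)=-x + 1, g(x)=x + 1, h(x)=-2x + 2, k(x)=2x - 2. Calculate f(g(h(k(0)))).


k(0) = -2
h(-2) = 6
g(6) = 7
f(7) = -6

-6


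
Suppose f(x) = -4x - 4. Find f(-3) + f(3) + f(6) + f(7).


-68


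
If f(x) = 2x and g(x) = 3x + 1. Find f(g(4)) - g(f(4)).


1


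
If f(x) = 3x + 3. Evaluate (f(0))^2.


f(0) = 3
(3)^2 = 9

9


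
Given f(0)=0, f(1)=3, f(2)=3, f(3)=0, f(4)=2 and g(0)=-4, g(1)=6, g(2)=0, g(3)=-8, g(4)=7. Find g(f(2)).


f(2) = 3
g(3) = -8

-8


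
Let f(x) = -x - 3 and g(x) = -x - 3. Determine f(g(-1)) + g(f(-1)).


f(g(-1)) = -1
g(f(-1)) = -1
Sum = -2

-2


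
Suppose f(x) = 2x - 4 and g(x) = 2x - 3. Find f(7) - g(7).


f(7) = 10
g(7) = 11
Difference = -1

-1


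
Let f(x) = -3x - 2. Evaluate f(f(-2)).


f(-2) = 4
f(4) = -14

-14


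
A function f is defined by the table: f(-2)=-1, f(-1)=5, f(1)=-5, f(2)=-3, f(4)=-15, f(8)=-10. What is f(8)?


Reading from the table at x = 8

-10


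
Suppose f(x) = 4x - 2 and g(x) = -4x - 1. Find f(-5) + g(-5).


f(-5) = -22
g(-5) = 19
Sum = -3

-3


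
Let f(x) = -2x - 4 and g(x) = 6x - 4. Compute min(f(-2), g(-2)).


f(-2) = 0
g(-2) = -16
min = -16

-16


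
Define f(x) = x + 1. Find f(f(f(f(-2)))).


f(-2) = -1
f(-1) = 0
f(0) = 1
f(1) = 2

2


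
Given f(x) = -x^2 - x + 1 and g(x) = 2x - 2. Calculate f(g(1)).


g(1) = 0
f(0) = (-1)*(0)^2 - 1*(0) + 1 = 1

1


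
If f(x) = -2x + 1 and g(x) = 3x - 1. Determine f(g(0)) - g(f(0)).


f(g(0)) = 3
g(f(0)) = 2
Difference = 1

1


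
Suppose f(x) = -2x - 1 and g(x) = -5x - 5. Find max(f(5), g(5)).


f(5) = -11
g(5) = -30
max = -11

-11


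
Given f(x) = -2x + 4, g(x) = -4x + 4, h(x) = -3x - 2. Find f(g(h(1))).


h(1) = -5
g(-5) = 24
f(24) = -44

-44


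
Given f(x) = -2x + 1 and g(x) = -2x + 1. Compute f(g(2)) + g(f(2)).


f(g(2)) = 7
g(f(2)) = 7
Sum = 14

14


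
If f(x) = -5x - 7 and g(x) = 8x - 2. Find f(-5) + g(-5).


f(-5) = 18
g(-5) = -42
Sum = -24

-24


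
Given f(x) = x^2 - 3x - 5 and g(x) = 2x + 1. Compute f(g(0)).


g(0) = 1
f(1) = 1*(1)^2 - 3*(1) - 5 = -7

-7


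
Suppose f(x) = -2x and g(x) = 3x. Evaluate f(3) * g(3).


f(3) = -6
g(3) = 9
Product = -54

-54


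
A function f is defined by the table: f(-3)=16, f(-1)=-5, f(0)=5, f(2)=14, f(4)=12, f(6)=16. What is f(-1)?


Reading from the table at x = -1

-5


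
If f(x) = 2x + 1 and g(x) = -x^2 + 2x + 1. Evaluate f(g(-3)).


g(-3) = -14
f(-14) = -27

-27


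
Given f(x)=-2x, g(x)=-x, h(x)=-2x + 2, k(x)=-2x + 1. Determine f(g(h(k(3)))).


k(3) = -5
h(-5) = 12
g(12) = -12
f(-12) = 24

24


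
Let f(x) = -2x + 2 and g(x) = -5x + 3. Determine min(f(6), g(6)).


f(6) = -10
g(6) = -27
min = -27

-27


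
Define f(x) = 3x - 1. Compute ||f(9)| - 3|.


f(9) = 26
|26| = 26
|26 - 3| = 23

23


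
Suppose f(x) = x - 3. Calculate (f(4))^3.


f(4) = 1
(1)^3 = 1

1


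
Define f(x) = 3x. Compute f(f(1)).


f(1) = 3
f(3) = 9

9


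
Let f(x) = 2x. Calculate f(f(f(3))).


24


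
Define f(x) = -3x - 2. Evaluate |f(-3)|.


f(-3) = 7
|7| = 7

7


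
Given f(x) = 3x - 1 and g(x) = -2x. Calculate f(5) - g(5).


f(5) = 14
g(5) = -10
Difference = 24

24


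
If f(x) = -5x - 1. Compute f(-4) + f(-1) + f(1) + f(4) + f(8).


f(-4) = 19
f(-1) = 4
f(1) = -6
f(4) = -21
f(8) = -41
Sum = -45

-45


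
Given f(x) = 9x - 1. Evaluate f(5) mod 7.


f(5) = 44
44 mod 7 = 2

2


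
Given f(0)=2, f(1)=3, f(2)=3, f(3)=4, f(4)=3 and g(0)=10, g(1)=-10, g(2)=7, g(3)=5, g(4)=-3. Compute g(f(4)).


f(4) = 3
g(3) = 5

5


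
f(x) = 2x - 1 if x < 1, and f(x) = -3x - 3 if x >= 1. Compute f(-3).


-3 satisfies x < 1
f(-3) = -7

-7


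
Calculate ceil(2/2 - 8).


2/2 = 1
1 - 8 = -7
ceil(-7) = -7

-7


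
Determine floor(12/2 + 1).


12/2 = 6
6 + 1 = 7
floor(7) = 7

7


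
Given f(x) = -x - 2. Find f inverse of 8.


Solve -x - 2 = 8
x = (8 + 2) / (-1) = -10

-10


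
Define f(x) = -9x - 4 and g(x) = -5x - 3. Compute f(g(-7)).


g(-7) = 32
f(32) = -292

-292


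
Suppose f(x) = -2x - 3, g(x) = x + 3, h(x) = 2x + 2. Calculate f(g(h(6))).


h(6) = 14
g(14) = 17
f(17) = -37

-37


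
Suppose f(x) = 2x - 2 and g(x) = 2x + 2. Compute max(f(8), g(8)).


f(8) = 14
g(8) = 18
max = 18

18


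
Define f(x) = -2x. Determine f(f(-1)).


f(-1) = 2
f(2) = -4

-4


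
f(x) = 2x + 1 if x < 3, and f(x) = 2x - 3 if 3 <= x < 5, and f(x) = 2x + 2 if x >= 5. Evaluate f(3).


3 satisfies 3 <= x < 5
f(3) = 3

3


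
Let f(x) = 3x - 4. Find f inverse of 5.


Solve 3x - 4 = 5
x = (5 + 4) / 3 = 3

3


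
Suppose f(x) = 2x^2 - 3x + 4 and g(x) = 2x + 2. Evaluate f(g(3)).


g(3) = 8
f(8) = 2*(8)^2 - 3*(8) + 4 = 108

108


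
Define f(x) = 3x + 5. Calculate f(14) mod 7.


5


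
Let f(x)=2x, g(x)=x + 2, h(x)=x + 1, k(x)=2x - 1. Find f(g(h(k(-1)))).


k(-1) = -3
h(-3) = -2
g(-2) = 0
f(0) = 0

0


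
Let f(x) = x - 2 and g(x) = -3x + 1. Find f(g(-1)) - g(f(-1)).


f(g(-1)) = 2
g(f(-1)) = 10
Difference = -8

-8


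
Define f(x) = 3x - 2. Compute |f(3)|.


f(3) = 7
|7| = 7

7


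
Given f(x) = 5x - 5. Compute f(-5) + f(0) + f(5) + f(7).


f(-5) = -30
f(0) = -5
f(5) = 20
f(7) = 30
Sum = 15

15


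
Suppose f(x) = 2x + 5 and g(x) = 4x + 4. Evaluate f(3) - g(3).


-5


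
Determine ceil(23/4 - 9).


-3


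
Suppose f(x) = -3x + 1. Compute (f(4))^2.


f(4) = -11
(-11)^2 = 121

121


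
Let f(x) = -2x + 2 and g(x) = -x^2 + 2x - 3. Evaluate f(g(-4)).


g(-4) = -27
f(-27) = 56

56


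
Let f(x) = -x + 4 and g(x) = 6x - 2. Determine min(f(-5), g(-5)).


-32


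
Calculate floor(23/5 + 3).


7


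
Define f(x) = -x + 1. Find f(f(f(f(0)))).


f(0) = 1
f(1) = 0
f(0) = 1
f(1) = 0

0


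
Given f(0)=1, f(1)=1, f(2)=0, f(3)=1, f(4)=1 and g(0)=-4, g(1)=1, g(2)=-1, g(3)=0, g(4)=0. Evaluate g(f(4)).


f(4) = 1
g(1) = 1

1


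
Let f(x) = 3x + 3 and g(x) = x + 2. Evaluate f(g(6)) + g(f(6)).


f(g(6)) = 27
g(f(6)) = 23
Sum = 50

50


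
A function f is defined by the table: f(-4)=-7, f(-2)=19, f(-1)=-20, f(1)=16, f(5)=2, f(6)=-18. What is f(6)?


Reading from the table at x = 6

-18


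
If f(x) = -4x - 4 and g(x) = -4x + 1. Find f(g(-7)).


g(-7) = 29
f(29) = -120

-120


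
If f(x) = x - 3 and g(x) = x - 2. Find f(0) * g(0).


f(0) = -3
g(0) = -2
Product = 6

6


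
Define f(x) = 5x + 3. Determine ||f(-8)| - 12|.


f(-8) = -37
|-37| = 37
|37 - 12| = 25

25


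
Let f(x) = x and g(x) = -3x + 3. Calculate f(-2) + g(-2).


f(-2) = -2
g(-2) = 9
Sum = 7

7


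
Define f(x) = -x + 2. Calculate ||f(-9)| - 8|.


f(-9) = 11
|11| = 11
|11 - 8| = 3

3


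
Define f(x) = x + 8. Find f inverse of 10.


Solve x + 8 = 10
x = (10 - 8) / 1 = 2

2


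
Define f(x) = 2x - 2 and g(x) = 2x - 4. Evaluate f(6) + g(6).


f(6) = 10
g(6) = 8
Sum = 18

18


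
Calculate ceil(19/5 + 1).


19/5 = 3.8
3.8 + 1 = 4.8
ceil(4.8) = 5

5


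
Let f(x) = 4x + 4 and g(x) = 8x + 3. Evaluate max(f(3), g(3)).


f(3) = 16
g(3) = 27
max = 27

27


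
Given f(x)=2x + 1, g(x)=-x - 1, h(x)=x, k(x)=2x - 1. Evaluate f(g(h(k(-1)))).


k(-1) = -3
h(-3) = -3
g(-3) = 2
f(2) = 5

5


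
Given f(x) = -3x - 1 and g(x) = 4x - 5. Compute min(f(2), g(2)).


f(2) = -7
g(2) = 3
min = -7

-7


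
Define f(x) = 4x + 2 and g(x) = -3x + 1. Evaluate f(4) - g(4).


f(4) = 18
g(4) = -11
Difference = 29

29


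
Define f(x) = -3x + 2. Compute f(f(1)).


f(1) = -1
f(-1) = 5

5


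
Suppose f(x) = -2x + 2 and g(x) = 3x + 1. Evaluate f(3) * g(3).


f(3) = -4
g(3) = 10
Product = -40

-40


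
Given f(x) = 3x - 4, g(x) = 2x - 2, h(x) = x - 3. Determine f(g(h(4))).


h(4) = 1
g(1) = 0
f(0) = -4

-4


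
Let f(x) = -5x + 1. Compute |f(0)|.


f(0) = 1
|1| = 1

1


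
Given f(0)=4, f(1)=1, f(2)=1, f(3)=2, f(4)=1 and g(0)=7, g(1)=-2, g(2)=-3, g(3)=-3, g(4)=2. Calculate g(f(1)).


f(1) = 1
g(1) = -2

-2


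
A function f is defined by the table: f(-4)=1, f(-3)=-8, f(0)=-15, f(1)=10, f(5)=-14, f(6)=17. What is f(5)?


Reading from the table at x = 5

-14


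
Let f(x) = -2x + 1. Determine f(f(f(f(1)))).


f(1) = -1
f(-1) = 3
f(3) = -5
f(-5) = 11

11


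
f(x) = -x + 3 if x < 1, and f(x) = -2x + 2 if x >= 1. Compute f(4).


-6


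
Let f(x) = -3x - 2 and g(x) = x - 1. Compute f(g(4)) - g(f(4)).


f(g(4)) = -11
g(f(4)) = -15
Difference = 4

4


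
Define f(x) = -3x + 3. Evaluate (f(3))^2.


f(3) = -6
(-6)^2 = 36

36


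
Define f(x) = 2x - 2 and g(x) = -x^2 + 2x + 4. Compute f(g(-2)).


g(-2) = -4
f(-4) = -10

-10


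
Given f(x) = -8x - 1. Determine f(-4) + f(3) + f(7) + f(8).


-116


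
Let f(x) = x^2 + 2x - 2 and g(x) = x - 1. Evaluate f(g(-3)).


g(-3) = -4
f(-4) = 1*(-4)^2 + 2*(-4) - 2 = 6

6
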